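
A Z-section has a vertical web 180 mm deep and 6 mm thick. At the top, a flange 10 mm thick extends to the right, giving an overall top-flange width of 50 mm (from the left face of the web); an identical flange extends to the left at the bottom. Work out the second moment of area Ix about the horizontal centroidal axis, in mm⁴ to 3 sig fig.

Split into non-overlapping primitives; take the origin at the lower-left of the bounding box.
Web: 6 × 180, A = 1 080 mm², y = 90 mm, Ī = 2 916 000 mm⁴.
Top flange (beyond web): 44 × 10, A = 440 mm², y = 175 mm, Ī = 3666.7 mm⁴.
Bottom flange (beyond web): 44 × 10, A = 440 mm², y = 5 mm, Ī = 3666.7 mm⁴.
Centroid: ȳ = ΣA·y / ΣA = 90 mm.
Transfer each piece to the horizontal centroidal axis using Ī + A·d² with d = y − 90:
  web: d = 0 mm → contributes +2 916 000 mm⁴
  top flange (beyond web): d = 85 mm → contributes +3 182 667 mm⁴
  bottom flange (beyond web): d = -85 mm → contributes +3 182 667 mm⁴
Total I = 9 281 333 mm⁴.

Ix ≈ 9.28 × 10⁶ mm⁴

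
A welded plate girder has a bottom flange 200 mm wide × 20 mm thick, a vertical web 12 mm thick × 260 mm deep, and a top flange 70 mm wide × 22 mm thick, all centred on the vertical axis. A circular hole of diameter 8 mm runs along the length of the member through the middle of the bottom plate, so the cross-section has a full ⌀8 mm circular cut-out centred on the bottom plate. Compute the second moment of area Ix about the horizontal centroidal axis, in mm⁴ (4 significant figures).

Ix ≈ 1.127 × 10⁸ mm⁴

Treat the section as a set of non-overlapping primitives; coordinates are from the bounding-box lower-left.
Bottom plate: 200 × 20, A = 4 000 mm², y = 10 mm, Ī = 133 333 mm⁴.
Web plate: 12 × 260, A = 3 120 mm², y = 150 mm, Ī = 17 576 000 mm⁴.
Top plate: 70 × 22, A = 1 540 mm², y = 291 mm, Ī = 62113.3 mm⁴.
Hole (subtracted): ⌀8, A = 50.2655 mm², y = 10 mm, Ī = 201.062 mm⁴.
Centroid: ȳ = ΣA·y / ΣA = 110.995 mm.
Transfer each piece to the horizontal centroidal axis using Ī + A·d² with d = y − 110.995:
  bottom plate: d = -100.995 mm → contributes +40 933 281 mm⁴
  web plate: d = 39.005 mm → contributes +22 322 741 mm⁴
  top plate: d = 180.005 mm → contributes +49 960 894 mm⁴
  hole: d = -100.995 mm → contributes −512 908 mm⁴
Total I = 112 704 007 mm⁴.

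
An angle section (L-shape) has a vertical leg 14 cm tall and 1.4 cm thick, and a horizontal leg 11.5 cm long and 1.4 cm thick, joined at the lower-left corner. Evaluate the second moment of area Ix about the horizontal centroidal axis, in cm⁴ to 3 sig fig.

Decompose the section into non-overlapping parts with the origin at the bottom-left of its bounding rectangle.
Vertical leg: 1.4 × 14, A = 19.6 cm², y = 7 cm, Ī = 320.13 cm⁴.
Horizontal leg (remainder): 10.1 × 1.4, A = 14.14 cm², y = 0.7 cm, Ī = 2.3095 cm⁴.
Centroid: ȳ = ΣA·y / ΣA = 4.3598 cm.
Transfer each piece to the horizontal centroidal axis using Ī + A·d² with d = y − 4.3598:
  vertical leg: d = 2.6402 cm → contributes +456.76 cm⁴
  horizontal leg (remainder): d = -3.6598 cm → contributes +191.7 cm⁴
Total I = 648.46 cm⁴.

Ix ≈ 648 cm⁴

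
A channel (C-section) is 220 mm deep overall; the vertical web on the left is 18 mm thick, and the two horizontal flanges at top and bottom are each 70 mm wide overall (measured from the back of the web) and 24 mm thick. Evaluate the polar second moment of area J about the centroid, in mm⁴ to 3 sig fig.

Split into non-overlapping primitives; take the origin at the lower-left of the bounding box.
Web: 18 × 220, A = 3 960 mm², y = 110 mm, Ī = 15 972 000 mm⁴.
Top flange (beyond web): 52 × 24, A = 1 248 mm², y = 208 mm, Ī = 59 904 mm⁴.
Bottom flange (beyond web): 52 × 24, A = 1 248 mm², y = 12 mm, Ī = 59 904 mm⁴.
By symmetry the centroid is at mid-height, ȳ = 110 mm.
Transfer each piece to the centroidal x-axis using Ī + A·d² with d = y − 110:
  web: d = 0 mm → contributes +15 972 000 mm⁴
  top flange (beyond web): d = 98 mm → contributes +12 045 696 mm⁴
  bottom flange (beyond web): d = -98 mm → contributes +12 045 696 mm⁴
Total I = 40 063 392 mm⁴.
For the y-axis: x̄ = 22.532 mm.
Repeating about the centroidal y-axis gives I_y = 2 544 832 mm⁴.
Polar second moment: J = I_x + I_y = 42 608 224 mm⁴.

J ≈ 4.26 × 10⁷ mm⁴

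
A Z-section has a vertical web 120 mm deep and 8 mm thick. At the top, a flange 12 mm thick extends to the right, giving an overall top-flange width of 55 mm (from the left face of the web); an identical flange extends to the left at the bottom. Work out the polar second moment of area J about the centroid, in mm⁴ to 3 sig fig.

Split into non-overlapping primitives; take the origin at the lower-left of the bounding box.
Web: 8 × 120, A = 960 mm², y = 60 mm, Ī = 1 152 000 mm⁴.
Top flange (beyond web): 47 × 12, A = 564 mm², y = 114 mm, Ī = 6 768 mm⁴.
Bottom flange (beyond web): 47 × 12, A = 564 mm², y = 6 mm, Ī = 6 768 mm⁴.
Centroid: ȳ = ΣA·y / ΣA = 60 mm.
Transfer each piece to the centroidal x-axis using Ī + A·d² with d = y − 60:
  web: d = 0 mm → contributes +1 152 000 mm⁴
  top flange (beyond web): d = 54 mm → contributes +1 651 392 mm⁴
  bottom flange (beyond web): d = -54 mm → contributes +1 651 392 mm⁴
Total I = 4 454 784 mm⁴.
For the y-axis: x̄ = 51 mm.
Repeating about the centroidal y-axis gives I_y = 1 065 816 mm⁴.
Polar second moment: J = I_x + I_y = 5 520 600 mm⁴.

J ≈ 5.52 × 10⁶ mm⁴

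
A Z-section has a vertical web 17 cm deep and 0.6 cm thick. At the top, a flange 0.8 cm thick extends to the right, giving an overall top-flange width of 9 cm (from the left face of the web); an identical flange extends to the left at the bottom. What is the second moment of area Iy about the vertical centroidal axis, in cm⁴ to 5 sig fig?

Decompose the section into non-overlapping parts with the origin at the bottom-left of its bounding rectangle.
Web: 0.6 × 17, A = 10.2 cm², x = 8.7 cm, Ī = 0.306 cm⁴.
Top flange (beyond web): 8.4 × 0.8, A = 6.72 cm², x = 13.2 cm, Ī = 39.5136 cm⁴.
Bottom flange (beyond web): 8.4 × 0.8, A = 6.72 cm², x = 4.2 cm, Ī = 39.5136 cm⁴.
Centroid: x̄ = ΣA·x / ΣA = 8.7 cm.
Transfer each piece to the vertical centroidal axis using Ī + A·d² with d = x − 8.7:
  web: d = 0 cm → contributes +0.306 cm⁴
  top flange (beyond web): d = 4.5 cm → contributes +175.5936 cm⁴
  bottom flange (beyond web): d = -4.5 cm → contributes +175.5936 cm⁴
Total I = 351.4932 cm⁴.

Iy ≈ 351.49 cm⁴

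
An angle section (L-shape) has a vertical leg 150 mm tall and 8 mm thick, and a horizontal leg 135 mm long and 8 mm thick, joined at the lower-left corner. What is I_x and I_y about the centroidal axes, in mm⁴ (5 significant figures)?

I_x ≈ 5.0289 × 10⁶ mm⁴, I_y ≈ 3.8787 × 10⁶ mm⁴

Split into non-overlapping primitives; take the origin at the lower-left of the bounding box.
Vertical leg: 8 × 150, A = 1 200 mm², y = 75 mm, Ī = 2 250 000 mm⁴.
Horizontal leg (remainder): 127 × 8, A = 1 016 mm², y = 4 mm, Ī = 5418.667 mm⁴.
Centroid: ȳ = ΣA·y / ΣA = 42.44765 mm.
Transfer each piece to the centroidal x-axis using Ī + A·d² with d = y − 42.44765:
  vertical leg: d = 32.55235 mm → contributes +3 521 586 mm⁴
  horizontal leg (remainder): d = -38.44765 mm → contributes +1 507 292 mm⁴
Total I = 5 028 879 mm⁴.
For the y-axis: x̄ = 34.94765 mm.
Repeating about the centroidal y-axis gives I_y = 3 878 749 mm⁴.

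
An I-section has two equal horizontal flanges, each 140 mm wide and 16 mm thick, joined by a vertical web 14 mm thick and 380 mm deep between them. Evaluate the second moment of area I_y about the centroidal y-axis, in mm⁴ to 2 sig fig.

Split into non-overlapping primitives; take the origin at the lower-left of the bounding box.
Bottom flange: 140 × 16, A = 2 240 mm², x = 70 mm, Ī = 3 658 667 mm⁴.
Web: 14 × 380, A = 5 320 mm², x = 70 mm, Ī = 86 893 mm⁴.
Top flange: 140 × 16, A = 2 240 mm², x = 70 mm, Ī = 3 658 667 mm⁴.
By symmetry the centroid is at mid-width, x̄ = 70 mm.
All pieces are centred on the centroidal y-axis, so I = ΣĪ = 7 404 227 mm⁴.

I_y ≈ 7.4 × 10⁶ mm⁴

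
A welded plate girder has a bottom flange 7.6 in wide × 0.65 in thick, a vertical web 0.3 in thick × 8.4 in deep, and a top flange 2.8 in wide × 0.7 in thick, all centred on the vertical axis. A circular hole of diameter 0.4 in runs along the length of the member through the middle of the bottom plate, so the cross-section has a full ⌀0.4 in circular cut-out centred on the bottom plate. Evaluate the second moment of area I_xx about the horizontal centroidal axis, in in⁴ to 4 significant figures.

Split into non-overlapping primitives; take the origin at the lower-left of the bounding box.
Bottom plate: 7.6 × 0.65, A = 4.94 in², y = 0.325 in, Ī = 0.173929 in⁴.
Web plate: 0.3 × 8.4, A = 2.52 in², y = 4.85 in, Ī = 14.8176 in⁴.
Top plate: 2.8 × 0.7, A = 1.96 in², y = 9.4 in, Ī = 0.0800333 in⁴.
Hole (subtracted): ⌀0.4, A = 0.125664 in², y = 0.325 in, Ī = 0.00125664 in⁴.
Centroid: ȳ = ΣA·y / ΣA = 3.46562 in.
Transfer each piece to the horizontal centroidal axis using Ī + A·d² with d = y − 3.46562:
  bottom plate: d = -3.14062 in → contributes +48.8997 in⁴
  web plate: d = 1.38438 in → contributes +19.6472 in⁴
  top plate: d = 5.93438 in → contributes +69.105 in⁴
  hole: d = -3.14062 in → contributes −1.24074 in⁴
Total I = 136.411 in⁴.

I_xx ≈ 136.4 in⁴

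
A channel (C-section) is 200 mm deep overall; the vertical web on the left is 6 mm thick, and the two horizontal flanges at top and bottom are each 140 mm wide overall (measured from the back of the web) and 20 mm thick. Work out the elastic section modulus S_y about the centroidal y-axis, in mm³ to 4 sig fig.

S_y ≈ 1.607 × 10⁵ mm³

Treat the section as a set of non-overlapping primitives; coordinates are from the bounding-box lower-left.
Web: 6 × 200, A = 1 200 mm², x = 3 mm, Ī = 3 600 mm⁴.
Top flange (beyond web): 134 × 20, A = 2 680 mm², x = 73 mm, Ī = 4 010 173 mm⁴.
Bottom flange (beyond web): 134 × 20, A = 2 680 mm², x = 73 mm, Ī = 4 010 173 mm⁴.
Centroid: x̄ = ΣA·x / ΣA = 60.1951 mm.
Transfer each piece to the centroidal y-axis using Ī + A·d² with d = x − 60.1951:
  web: d = -57.1951 mm → contributes +3 929 138 mm⁴
  top flange (beyond web): d = 12.8049 mm → contributes +4 449 599 mm⁴
  bottom flange (beyond web): d = 12.8049 mm → contributes +4 449 599 mm⁴
Total I = 12 828 337 mm⁴.
Extreme fibre distance c = 79.8049 mm; S = I/c = 160 746 mm³.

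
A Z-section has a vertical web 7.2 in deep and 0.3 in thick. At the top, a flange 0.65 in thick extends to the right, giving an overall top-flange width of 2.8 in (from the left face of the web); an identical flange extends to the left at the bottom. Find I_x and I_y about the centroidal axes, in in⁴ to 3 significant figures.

I_x ≈ 44.3 in⁴, I_y ≈ 8.08 in⁴

Split into non-overlapping primitives; take the origin at the lower-left of the bounding box.
Web: 0.3 × 7.2, A = 2.16 in², y = 3.6 in, Ī = 9.3312 in⁴.
Top flange (beyond web): 2.5 × 0.65, A = 1.625 in², y = 6.875 in, Ī = 0.057214 in⁴.
Bottom flange (beyond web): 2.5 × 0.65, A = 1.625 in², y = 0.325 in, Ī = 0.057214 in⁴.
Centroid: ȳ = ΣA·y / ΣA = 3.6 in.
Transfer each piece to the centroidal x-axis using Ī + A·d² with d = y − 3.6:
  web: d = 0 in → contributes +9.3312 in⁴
  top flange (beyond web): d = 3.275 in → contributes +17.486 in⁴
  bottom flange (beyond web): d = -3.275 in → contributes +17.486 in⁴
Total I = 44.304 in⁴.
For the y-axis: x̄ = 2.65 in.
Repeating about the centroidal y-axis gives I_y = 8.0789 in⁴.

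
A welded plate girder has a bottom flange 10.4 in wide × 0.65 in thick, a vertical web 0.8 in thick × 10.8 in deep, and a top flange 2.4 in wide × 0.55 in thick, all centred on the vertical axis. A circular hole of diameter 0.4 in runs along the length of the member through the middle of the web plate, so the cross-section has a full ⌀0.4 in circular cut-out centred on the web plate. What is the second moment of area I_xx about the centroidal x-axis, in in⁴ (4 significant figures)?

I_xx ≈ 289.6 in⁴

Treat the section as a set of non-overlapping primitives; coordinates are from the bounding-box lower-left.
Bottom plate: 10.4 × 0.65, A = 6.76 in², y = 0.325 in, Ī = 0.238008 in⁴.
Web plate: 0.8 × 10.8, A = 8.64 in², y = 6.05 in, Ī = 83.9808 in⁴.
Top plate: 2.4 × 0.55, A = 1.32 in², y = 11.725 in, Ī = 0.033275 in⁴.
Hole (subtracted): ⌀0.4, A = 0.125664 in², y = 6.05 in, Ī = 0.00125664 in⁴.
Centroid: ȳ = ΣA·y / ΣA = 4.16924 in.
Transfer each piece to the centroidal x-axis using Ī + A·d² with d = y − 4.16924:
  bottom plate: d = -3.84424 in → contributes +100.138 in⁴
  web plate: d = 1.88076 in → contributes +114.543 in⁴
  top plate: d = 7.55576 in → contributes +75.3915 in⁴
  hole: d = 1.88076 in → contributes −0.445763 in⁴
Total I = 289.627 in⁴.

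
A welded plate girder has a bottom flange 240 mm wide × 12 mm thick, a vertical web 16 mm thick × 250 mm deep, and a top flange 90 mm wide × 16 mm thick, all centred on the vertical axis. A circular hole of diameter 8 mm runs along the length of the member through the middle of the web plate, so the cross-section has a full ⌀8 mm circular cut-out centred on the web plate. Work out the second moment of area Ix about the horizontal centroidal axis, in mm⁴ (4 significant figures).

Ix ≈ 9.162 × 10⁷ mm⁴

Break the section into simple shapes (no overlaps), measuring from the bottom-left corner of the bounding box.
Bottom plate: 240 × 12, A = 2 880 mm², y = 6 mm, Ī = 34 560 mm⁴.
Web plate: 16 × 250, A = 4 000 mm², y = 137 mm, Ī = 20 833 333 mm⁴.
Top plate: 90 × 16, A = 1 440 mm², y = 270 mm, Ī = 30 720 mm⁴.
Hole (subtracted): ⌀8, A = 50.2655 mm², y = 137 mm, Ī = 201.062 mm⁴.
Centroid: ȳ = ΣA·y / ΣA = 114.537 mm.
Transfer each piece to the horizontal centroidal axis using Ī + A·d² with d = y − 114.537:
  bottom plate: d = -108.537 mm → contributes +33 961 998 mm⁴
  web plate: d = 22.4626 mm → contributes +22 851 613 mm⁴
  top plate: d = 155.463 mm → contributes +34 833 547 mm⁴
  hole: d = 22.4626 mm → contributes −25563.5 mm⁴
Total I = 91 621 594 mm⁴.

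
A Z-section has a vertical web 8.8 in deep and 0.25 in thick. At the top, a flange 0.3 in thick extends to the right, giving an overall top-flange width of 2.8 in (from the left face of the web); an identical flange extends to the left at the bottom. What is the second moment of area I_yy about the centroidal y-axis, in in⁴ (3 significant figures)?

I_yy ≈ 3.84 in⁴

Break the section into simple shapes (no overlaps), measuring from the bottom-left corner of the bounding box.
Web: 0.25 × 8.8, A = 2.2 in², x = 2.675 in, Ī = 0.011458 in⁴.
Top flange (beyond web): 2.55 × 0.3, A = 0.765 in², x = 4.075 in, Ī = 0.41453 in⁴.
Bottom flange (beyond web): 2.55 × 0.3, A = 0.765 in², x = 1.275 in, Ī = 0.41453 in⁴.
Centroid: x̄ = ΣA·x / ΣA = 2.675 in.
Transfer each piece to the centroidal y-axis using Ī + A·d² with d = x − 2.675:
  web: d = 0 in → contributes +0.011458 in⁴
  top flange (beyond web): d = 1.4 in → contributes +1.9139 in⁴
  bottom flange (beyond web): d = -1.4 in → contributes +1.9139 in⁴
Total I = 3.8393 in⁴.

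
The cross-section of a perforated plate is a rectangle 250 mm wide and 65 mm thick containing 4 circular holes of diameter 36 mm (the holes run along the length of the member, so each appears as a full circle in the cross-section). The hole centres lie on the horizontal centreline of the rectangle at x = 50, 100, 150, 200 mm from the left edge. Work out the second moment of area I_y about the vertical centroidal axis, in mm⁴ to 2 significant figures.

I_y ≈ 7.2 × 10⁷ mm⁴

Treat the section as a set of non-overlapping primitives; coordinates are from the bounding-box lower-left.
Plate: 250 × 65, A = 16 250 mm², x = 125 mm, Ī = 84 635 417 mm⁴.
Hole 1 (subtracted): ⌀36, A = 1 018 mm², x = 50 mm, Ī = 82 448 mm⁴.
Hole 2 (subtracted): ⌀36, A = 1 018 mm², x = 100 mm, Ī = 82 448 mm⁴.
Hole 3 (subtracted): ⌀36, A = 1 018 mm², x = 150 mm, Ī = 82 448 mm⁴.
Hole 4 (subtracted): ⌀36, A = 1 018 mm², x = 200 mm, Ī = 82 448 mm⁴.
By symmetry the centroid is at mid-width, x̄ = 125 mm.
Transfer each piece to the vertical centroidal axis using Ī + A·d² with d = x − 125:
  plate: d = 0 mm → contributes +84 635 417 mm⁴
  hole 1: d = -75 mm → contributes −5 808 001 mm⁴
  hole 2: d = -25 mm → contributes −718 620 mm⁴
  hole 3: d = 25 mm → contributes −718 620 mm⁴
  hole 4: d = 75 mm → contributes −5 808 001 mm⁴
Total I = 71 582 175 mm⁴.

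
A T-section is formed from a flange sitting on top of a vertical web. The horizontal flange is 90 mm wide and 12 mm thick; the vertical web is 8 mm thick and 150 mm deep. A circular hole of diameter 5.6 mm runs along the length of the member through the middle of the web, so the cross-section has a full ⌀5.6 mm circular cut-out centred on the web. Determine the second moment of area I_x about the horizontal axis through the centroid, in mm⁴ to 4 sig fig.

I_x ≈ 5.956 × 10⁶ mm⁴

Treat the section as a set of non-overlapping primitives; coordinates are from the bounding-box lower-left.
Flange: 90 × 12, A = 1 080 mm², y = 156 mm, Ī = 12 960 mm⁴.
Web: 8 × 150, A = 1 200 mm², y = 75 mm, Ī = 2 250 000 mm⁴.
Hole (subtracted): ⌀5.6, A = 24.6301 mm², y = 75 mm, Ī = 48.275 mm⁴.
Centroid: ȳ = ΣA·y / ΣA = 113.787 mm.
Transfer each piece to the horizontal axis through the centroid using Ī + A·d² with d = y − 113.787:
  flange: d = 42.2126 mm → contributes +1 937 413 mm⁴
  web: d = -38.7874 mm → contributes +4 055 358 mm⁴
  hole: d = -38.7874 mm → contributes −37103.4 mm⁴
Total I = 5 955 667 mm⁴.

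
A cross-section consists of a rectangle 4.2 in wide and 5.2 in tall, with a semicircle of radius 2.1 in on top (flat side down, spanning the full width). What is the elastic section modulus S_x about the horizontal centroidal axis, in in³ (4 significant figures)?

S_x ≈ 29.91 in³

Decompose the section into non-overlapping parts with the origin at the bottom-left of its bounding rectangle.
Rectangular body: 4.2 × 5.2, A = 21.84 in², y = 2.6 in, Ī = 49.2128 in⁴.
Semicircular cap: semicircle r = 2.1, A = 6.92721 in², y = 6.09127 in, Ī = 2.13456 in⁴.
Centroid: ȳ = ΣA·y / ΣA = 3.44071 in.
Transfer each piece to the horizontal centroidal axis using Ī + A·d² with d = y − 3.44071:
  rectangular body: d = -0.840705 in → contributes +64.649 in⁴
  semicircular cap: d = 2.65056 in → contributes +50.8016 in⁴
Total I = 115.451 in⁴.
Extreme fibre distance c = 3.85929 in; S = I/c = 29.9149 in³.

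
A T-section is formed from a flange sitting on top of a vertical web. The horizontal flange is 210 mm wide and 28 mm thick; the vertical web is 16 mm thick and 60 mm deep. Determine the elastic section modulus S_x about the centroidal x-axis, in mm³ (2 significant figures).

S_x ≈ 3.3 × 10⁴ mm³

Treat the section as a set of non-overlapping primitives; coordinates are from the bounding-box lower-left.
Flange: 210 × 28, A = 5 880 mm², y = 74 mm, Ī = 384 160 mm⁴.
Web: 16 × 60, A = 960 mm², y = 30 mm, Ī = 288 000 mm⁴.
Centroid: ȳ = ΣA·y / ΣA = 67.82 mm.
Transfer each piece to the centroidal x-axis using Ī + A·d² with d = y − 67.82:
  flange: d = 6.175 mm → contributes +608 400 mm⁴
  web: d = -37.82 mm → contributes +1 661 470 mm⁴
Total I = 2 269 869 mm⁴.
Extreme fibre distance c = 67.82 mm; S = I/c = 33 467 mm³.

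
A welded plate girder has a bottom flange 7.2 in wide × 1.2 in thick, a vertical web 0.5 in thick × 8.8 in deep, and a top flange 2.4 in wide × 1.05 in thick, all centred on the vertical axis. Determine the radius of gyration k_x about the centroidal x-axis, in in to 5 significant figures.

Split into non-overlapping primitives; take the origin at the lower-left of the bounding box.
Bottom plate: 7.2 × 1.2, A = 8.64 in², y = 0.6 in, Ī = 1.0368 in⁴.
Web plate: 0.5 × 8.8, A = 4.4 in², y = 5.6 in, Ī = 28.39467 in⁴.
Top plate: 2.4 × 1.05, A = 2.52 in², y = 10.525 in, Ī = 0.231525 in⁴.
Centroid: ȳ = ΣA·y / ΣA = 3.621272 in.
Transfer each piece to the centroidal x-axis using Ī + A·d² with d = y − 3.621272:
  bottom plate: d = -3.021272 in → contributes +79.90348 in⁴
  web plate: d = 1.978728 in → contributes +45.62226 in⁴
  top plate: d = 6.903728 in → contributes +120.3384 in⁴
Total I = 245.8641 in⁴.
Radius of gyration: k = √(I/A) = √(245.8641 / 15.56) = 3.975052 in.

k_x ≈ 3.9751 in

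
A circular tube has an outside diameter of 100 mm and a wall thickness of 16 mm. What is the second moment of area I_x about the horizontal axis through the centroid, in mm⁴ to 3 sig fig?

Split into non-overlapping primitives; take the origin at the lower-left of the bounding box.
Outer circle: ⌀100, A = 7 854 mm², y = 50 mm, Ī = 4 908 739 mm⁴.
Bore (subtracted): ⌀68, A = 3631.7 mm², y = 50 mm, Ī = 1 049 556 mm⁴.
By symmetry the centroid is at mid-height, ȳ = 50 mm.
All pieces are centred on the horizontal axis through the centroid, so I = ΣĪ (holes subtracted) = 3 859 183 mm⁴.

I_x ≈ 3.86 × 10⁶ mm⁴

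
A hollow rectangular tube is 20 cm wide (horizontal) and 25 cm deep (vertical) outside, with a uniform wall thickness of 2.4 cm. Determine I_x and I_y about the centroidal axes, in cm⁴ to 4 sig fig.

I_x ≈ 1.560 × 10⁴ cm⁴, I_y ≈ 1.076 × 10⁴ cm⁴

Treat the section as a set of non-overlapping primitives; coordinates are from the bounding-box lower-left.
Outer rectangle: 20 × 25, A = 500 cm², y = 12.5 cm, Ī = 26041.7 cm⁴.
Inner void (subtracted): 15.2 × 20.2, A = 307.04 cm², y = 12.5 cm, Ī = 10440.4 cm⁴.
By symmetry the centroid is at mid-height, ȳ = 12.5 cm.
All pieces are centred on the centroidal x-axis, so I = ΣĪ (holes subtracted) = 15601.3 cm⁴.
Repeating about the centroidal y-axis gives I_y = 10755.1 cm⁴.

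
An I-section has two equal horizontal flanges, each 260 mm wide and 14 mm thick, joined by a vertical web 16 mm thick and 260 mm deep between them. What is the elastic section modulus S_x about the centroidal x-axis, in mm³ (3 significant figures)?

S_x ≈ 1.11 × 10⁶ mm³

Decompose the section into non-overlapping parts with the origin at the bottom-left of its bounding rectangle.
Bottom flange: 260 × 14, A = 3 640 mm², y = 7 mm, Ī = 59 453 mm⁴.
Web: 16 × 260, A = 4 160 mm², y = 144 mm, Ī = 23 434 667 mm⁴.
Top flange: 260 × 14, A = 3 640 mm², y = 281 mm, Ī = 59 453 mm⁴.
By symmetry the centroid is at mid-height, ȳ = 144 mm.
Transfer each piece to the centroidal x-axis using Ī + A·d² with d = y − 144:
  bottom flange: d = -137 mm → contributes +68 378 613 mm⁴
  web: d = 0 mm → contributes +23 434 667 mm⁴
  top flange: d = 137 mm → contributes +68 378 613 mm⁴
Total I = 160 191 893 mm⁴.
Extreme fibre distance c = 144 mm; S = I/c = 1 112 444 mm³.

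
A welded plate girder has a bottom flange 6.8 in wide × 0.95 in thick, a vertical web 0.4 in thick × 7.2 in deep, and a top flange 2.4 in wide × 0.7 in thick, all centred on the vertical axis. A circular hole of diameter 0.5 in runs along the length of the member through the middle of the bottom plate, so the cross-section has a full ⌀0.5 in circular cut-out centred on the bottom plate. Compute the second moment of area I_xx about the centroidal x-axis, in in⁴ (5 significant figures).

Split into non-overlapping primitives; take the origin at the lower-left of the bounding box.
Bottom plate: 6.8 × 0.95, A = 6.46 in², y = 0.475 in, Ī = 0.4858458 in⁴.
Web plate: 0.4 × 7.2, A = 2.88 in², y = 4.55 in, Ī = 12.4416 in⁴.
Top plate: 2.4 × 0.7, A = 1.68 in², y = 8.5 in, Ī = 0.0686 in⁴.
Hole (subtracted): ⌀0.5, A = 0.1963495 in², y = 0.475 in, Ī = 0.003067962 in⁴.
Centroid: ȳ = ΣA·y / ΣA = 2.804898 in.
Transfer each piece to the centroidal x-axis using Ī + A·d² with d = y − 2.804898:
  bottom plate: d = -2.329898 in → contributes +35.55347 in⁴
  web plate: d = 1.745102 in → contributes +21.2123 in⁴
  top plate: d = 5.695102 in → contributes +54.55804 in⁴
  hole: d = -2.329898 in → contributes −1.068937 in⁴
Total I = 110.2549 in⁴.

I_xx ≈ 110.25 in⁴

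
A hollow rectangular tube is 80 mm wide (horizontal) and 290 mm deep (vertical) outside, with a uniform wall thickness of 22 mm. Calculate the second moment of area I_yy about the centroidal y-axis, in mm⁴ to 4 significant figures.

I_yy ≈ 1.142 × 10⁷ mm⁴

Treat the section as a set of non-overlapping primitives; coordinates are from the bounding-box lower-left.
Outer rectangle: 80 × 290, A = 23 200 mm², x = 40 mm, Ī = 12 373 333 mm⁴.
Inner void (subtracted): 36 × 246, A = 8 856 mm², x = 40 mm, Ī = 956 448 mm⁴.
By symmetry the centroid is at mid-width, x̄ = 40 mm.
All pieces are centred on the centroidal y-axis, so I = ΣĪ (holes subtracted) = 11 416 885 mm⁴.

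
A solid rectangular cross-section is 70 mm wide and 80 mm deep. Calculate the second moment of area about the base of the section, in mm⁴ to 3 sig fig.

I_base ≈ 1.19 × 10⁷ mm⁴

The section: 70 × 80, A = 5 600 mm², y = 40 mm, Ī = 2 986 667 mm⁴.
Transfer it to a horizontal axis along the bottom face using Ī + A·d² with d = y − 0:
  the section: d = 40 mm → contributes +11 946 667 mm⁴
Total I = 11 946 667 mm⁴.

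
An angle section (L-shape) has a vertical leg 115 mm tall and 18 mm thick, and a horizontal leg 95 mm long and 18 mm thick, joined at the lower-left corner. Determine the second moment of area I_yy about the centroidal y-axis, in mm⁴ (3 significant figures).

Break the section into simple shapes (no overlaps), measuring from the bottom-left corner of the bounding box.
Vertical leg: 18 × 115, A = 2 070 mm², x = 9 mm, Ī = 55 890 mm⁴.
Horizontal leg (remainder): 77 × 18, A = 1 386 mm², x = 56.5 mm, Ī = 684 800 mm⁴.
Centroid: x̄ = ΣA·x / ΣA = 28.049 mm.
Transfer each piece to the centroidal y-axis using Ī + A·d² with d = x − 28.049:
  vertical leg: d = -19.049 mm → contributes +807 057 mm⁴
  horizontal leg (remainder): d = 28.451 mm → contributes +1 806 672 mm⁴
Total I = 2 613 730 mm⁴.

I_yy ≈ 2.61 × 10⁶ mm⁴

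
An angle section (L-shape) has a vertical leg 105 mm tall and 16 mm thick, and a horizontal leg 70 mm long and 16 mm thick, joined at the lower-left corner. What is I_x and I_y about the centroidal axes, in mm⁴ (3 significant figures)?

I_x ≈ 2.69 × 10⁶ mm⁴, I_y ≈ 9.45 × 10⁵ mm⁴

Treat the section as a set of non-overlapping primitives; coordinates are from the bounding-box lower-left.
Vertical leg: 16 × 105, A = 1 680 mm², y = 52.5 mm, Ī = 1 543 500 mm⁴.
Horizontal leg (remainder): 54 × 16, A = 864 mm², y = 8 mm, Ī = 18 432 mm⁴.
Centroid: ȳ = ΣA·y / ΣA = 37.387 mm.
Transfer each piece to the centroidal x-axis using Ī + A·d² with d = y − 37.387:
  vertical leg: d = 15.113 mm → contributes +1 927 227 mm⁴
  horizontal leg (remainder): d = -29.387 mm → contributes +764 568 mm⁴
Total I = 2 691 795 mm⁴.
For the y-axis: x̄ = 19.887 mm.
Repeating about the centroidal y-axis gives I_y = 944 735 mm⁴.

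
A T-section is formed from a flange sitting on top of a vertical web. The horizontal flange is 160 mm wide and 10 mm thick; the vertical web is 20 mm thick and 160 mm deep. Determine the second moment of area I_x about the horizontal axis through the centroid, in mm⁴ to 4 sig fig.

I_x ≈ 1.455 × 10⁷ mm⁴

Break the section into simple shapes (no overlaps), measuring from the bottom-left corner of the bounding box.
Flange: 160 × 10, A = 1 600 mm², y = 165 mm, Ī = 13333.3 mm⁴.
Web: 20 × 160, A = 3 200 mm², y = 80 mm, Ī = 6 826 667 mm⁴.
Centroid: ȳ = ΣA·y / ΣA = 108.333 mm.
Transfer each piece to the horizontal axis through the centroid using Ī + A·d² with d = y − 108.333:
  flange: d = 56.6667 mm → contributes +5 151 111 mm⁴
  web: d = -28.3333 mm → contributes +9 395 556 mm⁴
Total I = 14 546 667 mm⁴.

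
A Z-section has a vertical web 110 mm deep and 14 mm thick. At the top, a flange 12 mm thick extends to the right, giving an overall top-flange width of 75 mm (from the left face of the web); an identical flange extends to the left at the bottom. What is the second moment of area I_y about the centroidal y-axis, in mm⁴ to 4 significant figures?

Split into non-overlapping primitives; take the origin at the lower-left of the bounding box.
Web: 14 × 110, A = 1 540 mm², x = 68 mm, Ī = 25153.3 mm⁴.
Top flange (beyond web): 61 × 12, A = 732 mm², x = 105.5 mm, Ī = 226 981 mm⁴.
Bottom flange (beyond web): 61 × 12, A = 732 mm², x = 30.5 mm, Ī = 226 981 mm⁴.
Centroid: x̄ = ΣA·x / ΣA = 68 mm.
Transfer each piece to the centroidal y-axis using Ī + A·d² with d = x − 68:
  web: d = 0 mm → contributes +25153.3 mm⁴
  top flange (beyond web): d = 37.5 mm → contributes +1 256 356 mm⁴
  bottom flange (beyond web): d = -37.5 mm → contributes +1 256 356 mm⁴
Total I = 2 537 865 mm⁴.

I_y ≈ 2.538 × 10⁶ mm⁴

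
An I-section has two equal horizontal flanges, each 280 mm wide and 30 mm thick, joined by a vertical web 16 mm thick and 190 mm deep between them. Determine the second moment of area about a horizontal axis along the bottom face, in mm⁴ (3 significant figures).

Treat the section as a set of non-overlapping primitives; coordinates are from the bounding-box lower-left.
Bottom flange: 280 × 30, A = 8 400 mm², y = 15 mm, Ī = 630 000 mm⁴.
Web: 16 × 190, A = 3 040 mm², y = 125 mm, Ī = 9 145 333 mm⁴.
Top flange: 280 × 30, A = 8 400 mm², y = 235 mm, Ī = 630 000 mm⁴.
Transfer each piece to a horizontal axis along the bottom face using Ī + A·d² with d = y − 0:
  bottom flange: d = 15 mm → contributes +2 520 000 mm⁴
  web: d = 125 mm → contributes +56 645 333 mm⁴
  top flange: d = 235 mm → contributes +464 520 000 mm⁴
Total I = 523 685 333 mm⁴.

I_base ≈ 5.24 × 10⁸ mm⁴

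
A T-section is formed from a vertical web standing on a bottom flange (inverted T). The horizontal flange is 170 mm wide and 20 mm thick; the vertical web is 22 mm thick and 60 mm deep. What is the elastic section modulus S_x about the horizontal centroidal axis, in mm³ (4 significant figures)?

S_x ≈ 3.453 × 10⁴ mm³

Treat the section as a set of non-overlapping primitives; coordinates are from the bounding-box lower-left.
Flange: 170 × 20, A = 3 400 mm², y = 10 mm, Ī = 113 333 mm⁴.
Web: 22 × 60, A = 1 320 mm², y = 50 mm, Ī = 396 000 mm⁴.
Centroid: ȳ = ΣA·y / ΣA = 21.1864 mm.
Transfer each piece to the horizontal centroidal axis using Ī + A·d² with d = y − 21.1864:
  flange: d = -11.1864 mm → contributes +538 797 mm⁴
  web: d = 28.8136 mm → contributes +1 491 892 mm⁴
Total I = 2 030 689 mm⁴.
Extreme fibre distance c = 58.8136 mm; S = I/c = 34527.6 mm³.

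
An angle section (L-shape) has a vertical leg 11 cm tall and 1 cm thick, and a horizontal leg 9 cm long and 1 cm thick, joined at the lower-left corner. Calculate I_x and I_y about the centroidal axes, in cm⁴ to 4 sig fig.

Decompose the section into non-overlapping parts with the origin at the bottom-left of its bounding rectangle.
Vertical leg: 1 × 11, A = 11 cm², y = 5.5 cm, Ī = 110.917 cm⁴.
Horizontal leg (remainder): 8 × 1, A = 8 cm², y = 0.5 cm, Ī = 0.666667 cm⁴.
Centroid: ȳ = ΣA·y / ΣA = 3.39474 cm.
Transfer each piece to the centroidal x-axis using Ī + A·d² with d = y − 3.39474:
  vertical leg: d = 2.10526 cm → contributes +159.67 cm⁴
  horizontal leg (remainder): d = -2.89474 cm → contributes +67.7027 cm⁴
Total I = 227.373 cm⁴.
For the y-axis: x̄ = 2.39474 cm.
Repeating about the centroidal y-axis gives I_y = 137.373 cm⁴.

I_x ≈ 227.4 cm⁴, I_y ≈ 137.4 cm⁴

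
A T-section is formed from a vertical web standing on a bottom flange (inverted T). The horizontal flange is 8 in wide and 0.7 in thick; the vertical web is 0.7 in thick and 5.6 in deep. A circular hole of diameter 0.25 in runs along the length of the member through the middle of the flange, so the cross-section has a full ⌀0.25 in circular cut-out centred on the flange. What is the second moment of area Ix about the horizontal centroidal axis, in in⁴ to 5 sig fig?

Ix ≈ 33.270 in⁴

Break the section into simple shapes (no overlaps), measuring from the bottom-left corner of the bounding box.
Flange: 8 × 0.7, A = 5.6 in², y = 0.35 in, Ī = 0.2286667 in⁴.
Web: 0.7 × 5.6, A = 3.92 in², y = 3.5 in, Ī = 10.24427 in⁴.
Hole (subtracted): ⌀0.25, A = 0.04908739 in², y = 0.35 in, Ī = 0.0001917476 in⁴.
Centroid: ȳ = ΣA·y / ΣA = 1.653781 in.
Transfer each piece to the horizontal centroidal axis using Ī + A·d² with d = y − 1.653781:
  flange: d = -1.303781 in → contributes +9.747804 in⁴
  web: d = 1.846219 in → contributes +23.60568 in⁴
  hole: d = -1.303781 in → contributes −0.08363274 in⁴
Total I = 33.26985 in⁴.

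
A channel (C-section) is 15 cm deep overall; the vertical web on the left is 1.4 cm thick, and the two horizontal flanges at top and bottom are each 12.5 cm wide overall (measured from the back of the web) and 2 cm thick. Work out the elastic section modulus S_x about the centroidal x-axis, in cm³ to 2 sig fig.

Split into non-overlapping primitives; take the origin at the lower-left of the bounding box.
Web: 1.4 × 15, A = 21 cm², y = 7.5 cm, Ī = 393.8 cm⁴.
Top flange (beyond web): 11.1 × 2, A = 22.2 cm², y = 14 cm, Ī = 7.4 cm⁴.
Bottom flange (beyond web): 11.1 × 2, A = 22.2 cm², y = 1 cm, Ī = 7.4 cm⁴.
By symmetry the centroid is at mid-height, ȳ = 7.5 cm.
Transfer each piece to the centroidal x-axis using Ī + A·d² with d = y − 7.5:
  web: d = 0 cm → contributes +393.8 cm⁴
  top flange (beyond web): d = 6.5 cm → contributes +945.4 cm⁴
  bottom flange (beyond web): d = -6.5 cm → contributes +945.4 cm⁴
Total I = 2 284 cm⁴.
Extreme fibre distance c = 7.5 cm; S = I/c = 304.6 cm³.

S_x ≈ 300 cm³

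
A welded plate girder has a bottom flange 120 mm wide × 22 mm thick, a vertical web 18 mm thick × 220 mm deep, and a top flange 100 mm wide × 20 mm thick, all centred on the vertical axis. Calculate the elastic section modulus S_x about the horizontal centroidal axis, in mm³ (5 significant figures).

S_x ≈ 5.9513 × 10⁵ mm³

Break the section into simple shapes (no overlaps), measuring from the bottom-left corner of the bounding box.
Bottom plate: 120 × 22, A = 2 640 mm², y = 11 mm, Ī = 106 480 mm⁴.
Web plate: 18 × 220, A = 3 960 mm², y = 132 mm, Ī = 15 972 000 mm⁴.
Top plate: 100 × 20, A = 2 000 mm², y = 252 mm, Ī = 66666.67 mm⁴.
Centroid: ȳ = ΣA·y / ΣA = 122.7628 mm.
Transfer each piece to the horizontal centroidal axis using Ī + A·d² with d = y − 122.7628:
  bottom plate: d = -111.7628 mm → contributes +33 082 512 mm⁴
  web plate: d = 9.237209 mm → contributes +16 309 891 mm⁴
  top plate: d = 129.2372 mm → contributes +33 471 179 mm⁴
Total I = 82 863 583 mm⁴.
Extreme fibre distance c = 139.2372 mm; S = I/c = 595125.3 mm³.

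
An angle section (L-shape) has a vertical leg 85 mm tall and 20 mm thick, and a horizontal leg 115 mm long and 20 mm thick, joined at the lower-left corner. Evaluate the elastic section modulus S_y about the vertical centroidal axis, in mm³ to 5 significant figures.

S_y ≈ 5.9637 × 10⁴ mm³

Treat the section as a set of non-overlapping primitives; coordinates are from the bounding-box lower-left.
Vertical leg: 20 × 85, A = 1 700 mm², x = 10 mm, Ī = 56666.67 mm⁴.
Horizontal leg (remainder): 95 × 20, A = 1 900 mm², x = 67.5 mm, Ī = 1 428 958 mm⁴.
Centroid: x̄ = ΣA·x / ΣA = 40.34722 mm.
Transfer each piece to the vertical centroidal axis using Ī + A·d² with d = x − 40.34722:
  vertical leg: d = -30.34722 mm → contributes +1 622 288 mm⁴
  horizontal leg (remainder): d = 27.15278 mm → contributes +2 829 778 mm⁴
Total I = 4 452 066 mm⁴.
Extreme fibre distance c = 74.65278 mm; S = I/c = 59636.98 mm³.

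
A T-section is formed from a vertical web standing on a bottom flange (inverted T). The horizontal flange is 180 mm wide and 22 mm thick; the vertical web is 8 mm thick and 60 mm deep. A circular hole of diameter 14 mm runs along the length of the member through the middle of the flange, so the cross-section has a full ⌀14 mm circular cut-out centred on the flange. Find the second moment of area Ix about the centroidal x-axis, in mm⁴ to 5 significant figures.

Break the section into simple shapes (no overlaps), measuring from the bottom-left corner of the bounding box.
Flange: 180 × 22, A = 3 960 mm², y = 11 mm, Ī = 159 720 mm⁴.
Web: 8 × 60, A = 480 mm², y = 52 mm, Ī = 144 000 mm⁴.
Hole (subtracted): ⌀14, A = 153.938 mm², y = 11 mm, Ī = 1885.741 mm⁴.
Centroid: ȳ = ΣA·y / ΣA = 15.59163 mm.
Transfer each piece to the centroidal x-axis using Ī + A·d² with d = y − 15.59163:
  flange: d = -4.591628 mm → contributes +243208.9 mm⁴
  web: d = 36.40837 mm → contributes +780273.4 mm⁴
  hole: d = -4.591628 mm → contributes −5131.223 mm⁴
Total I = 1 018 351 mm⁴.

Ix ≈ 1.0184 × 10⁶ mm⁴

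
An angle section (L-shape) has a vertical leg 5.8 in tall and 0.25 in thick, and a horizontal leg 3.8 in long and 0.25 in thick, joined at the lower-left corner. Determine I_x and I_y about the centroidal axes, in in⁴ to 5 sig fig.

Break the section into simple shapes (no overlaps), measuring from the bottom-left corner of the bounding box.
Vertical leg: 0.25 × 5.8, A = 1.45 in², y = 2.9 in, Ī = 4.064833 in⁴.
Horizontal leg (remainder): 3.55 × 0.25, A = 0.8875 in², y = 0.125 in, Ī = 0.004622396 in⁴.
Centroid: ȳ = ΣA·y / ΣA = 1.84639 in.
Transfer each piece to the centroidal x-axis using Ī + A·d² with d = y − 1.84639:
  vertical leg: d = 1.05361 in → contributes +5.674469 in⁴
  horizontal leg (remainder): d = -1.72139 in → contributes +2.634449 in⁴
Total I = 8.308917 in⁴.
For the y-axis: x̄ = 0.8463904 in.
Repeating about the centroidal y-axis gives I_y = 2.927042 in⁴.

I_x ≈ 8.3089 in⁴, I_y ≈ 2.9270 in⁴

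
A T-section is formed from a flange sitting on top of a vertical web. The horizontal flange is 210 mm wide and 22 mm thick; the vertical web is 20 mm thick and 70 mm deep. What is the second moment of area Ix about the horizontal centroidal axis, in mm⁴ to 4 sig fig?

Ix ≈ 3.031 × 10⁶ mm⁴

Break the section into simple shapes (no overlaps), measuring from the bottom-left corner of the bounding box.
Flange: 210 × 22, A = 4 620 mm², y = 81 mm, Ī = 186 340 mm⁴.
Web: 20 × 70, A = 1 400 mm², y = 35 mm, Ī = 571 667 mm⁴.
Centroid: ȳ = ΣA·y / ΣA = 70.3023 mm.
Transfer each piece to the horizontal centroidal axis using Ī + A·d² with d = y − 70.3023:
  flange: d = 10.6977 mm → contributes +715 054 mm⁴
  web: d = -35.3023 mm → contributes +2 316 423 mm⁴
Total I = 3 031 476 mm⁴.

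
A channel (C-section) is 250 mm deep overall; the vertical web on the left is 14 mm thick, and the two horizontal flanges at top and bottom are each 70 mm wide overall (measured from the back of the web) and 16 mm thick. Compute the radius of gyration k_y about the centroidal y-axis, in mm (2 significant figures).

k_y ≈ 19 mm

Break the section into simple shapes (no overlaps), measuring from the bottom-left corner of the bounding box.
Web: 14 × 250, A = 3 500 mm², x = 7 mm, Ī = 57 167 mm⁴.
Top flange (beyond web): 56 × 16, A = 896 mm², x = 42 mm, Ī = 234 155 mm⁴.
Bottom flange (beyond web): 56 × 16, A = 896 mm², x = 42 mm, Ī = 234 155 mm⁴.
Centroid: x̄ = ΣA·x / ΣA = 18.85 mm.
Transfer each piece to the centroidal y-axis using Ī + A·d² with d = x − 18.85:
  web: d = -11.85 mm → contributes +548 799 mm⁴
  top flange (beyond web): d = 23.15 mm → contributes +714 264 mm⁴
  bottom flange (beyond web): d = 23.15 mm → contributes +714 264 mm⁴
Total I = 1 977 328 mm⁴.
Radius of gyration: k = √(I/A) = √(1 977 328 / 5 292) = 19.33 mm.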